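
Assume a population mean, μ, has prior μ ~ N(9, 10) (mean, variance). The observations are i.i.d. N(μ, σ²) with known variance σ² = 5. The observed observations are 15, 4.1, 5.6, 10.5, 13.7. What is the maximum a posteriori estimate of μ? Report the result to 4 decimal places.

μ̂_MAP = 9.7091

n = 5; x̄ = (15 + 4.1 + 5.6 + 10.5 + 13.7)/5 = 48.9/5 = 9.78.
For a Normal prior and Normal likelihood with known variance, the posterior is Normal; its mode equals its mean, the precision-weighted average.
Prior precision 1/σ₀² = 1/10 = 0.1; data precision n/σ² = 5/5 = 1.
μ̂ = (0.1·9 + 1·9.78) / (0.1 + 1) = 10.68/1.1 = 534/55 ≈ 9.7091.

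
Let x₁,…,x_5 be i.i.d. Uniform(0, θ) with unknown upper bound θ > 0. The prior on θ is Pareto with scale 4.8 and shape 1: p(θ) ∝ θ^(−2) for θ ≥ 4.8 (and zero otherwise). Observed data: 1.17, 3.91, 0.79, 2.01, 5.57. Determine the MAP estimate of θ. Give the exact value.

θ̂_MAP = 5.57

The Uniform(0, θ) likelihood is θ^(−n) for θ ≥ max(xᵢ), zero otherwise. Here max(xᵢ) = 5.57.
Posterior ∝ θ^(−2) · θ^(−5) = θ^(−7) on θ ≥ max(4.8, 5.57) = 5.57.
This density is strictly decreasing in θ, so the posterior mode lies at the lower boundary of the support.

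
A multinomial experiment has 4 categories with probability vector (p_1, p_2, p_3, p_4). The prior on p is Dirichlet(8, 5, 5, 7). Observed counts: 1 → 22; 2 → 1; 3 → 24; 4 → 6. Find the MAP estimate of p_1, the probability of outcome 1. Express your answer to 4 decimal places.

The posterior is Dirichlet(αᵢ + nᵢ) = Dirichlet(30, 6, 29, 13).
For a Dirichlet(a₁,…,a_K) with all aᵢ > 1, the mode has j-th component (aⱼ − 1)/(Σaᵢ − K).
Here Σaᵢ = 78 and K = 4, so p_1 = (30 − 1)/(78 − 4) = 29/74 ≈ 0.3919.

MAP estimate: 0.3919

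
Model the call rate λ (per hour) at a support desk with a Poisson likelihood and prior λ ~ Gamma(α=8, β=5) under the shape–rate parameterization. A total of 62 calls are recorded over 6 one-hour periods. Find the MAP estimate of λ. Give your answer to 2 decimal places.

λ̂_MAP = 6.27

Σxᵢ = 62, n = 6.
Posterior ∝ λ^7e^(−5λ) · λ^62e^(−6λ) = λ^69e^(−11λ), i.e. Gamma(shape=70, rate=11).
The mode of a Gamma(a, b) with a ≥ 1 (shape–rate) is (a−1)/b = 69/11 ≈ 6.27.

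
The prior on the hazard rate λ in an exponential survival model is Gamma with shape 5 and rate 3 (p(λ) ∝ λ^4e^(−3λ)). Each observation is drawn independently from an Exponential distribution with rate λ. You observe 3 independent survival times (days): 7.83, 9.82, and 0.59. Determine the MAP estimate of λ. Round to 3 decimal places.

The Exponential(rate=λ) likelihood is ∝ λ^n e^(−λΣtᵢ). Here n = 3 and Σtᵢ = 7.83 + 9.82 + 0.59 = 18.24.
Posterior ∝ λ^4e^(−3λ) · λ^3e^(−18.24λ) = λ^7e^(−21.24λ), i.e. Gamma(8, 21.24).
Mode = (a−1)/b = 7/21.24 ≈ 0.330.

λ̂_MAP = 0.330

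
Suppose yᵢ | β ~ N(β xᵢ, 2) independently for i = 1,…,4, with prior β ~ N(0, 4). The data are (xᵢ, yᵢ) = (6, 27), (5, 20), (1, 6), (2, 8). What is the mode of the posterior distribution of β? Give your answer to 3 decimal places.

log p(β | y) = −Σ(yᵢ − βxᵢ)²/(2·2) − β²/(2·4) + const.
Setting the derivative to zero: Σxᵢ(yᵢ − βxᵢ)/2 − β/4 = 0, so β = Σxᵢyᵢ / (Σxᵢ² + σ²/τ²).
Σxᵢyᵢ = 6·27 + 5·20 + 1·6 + 2·8 = 284; Σxᵢ² = 66; σ²/τ² = 0.5.
β̂_MAP = 284 / (66 + 0.5) = 284/66.5 ≈ 4.271.

β̂_MAP = 4.271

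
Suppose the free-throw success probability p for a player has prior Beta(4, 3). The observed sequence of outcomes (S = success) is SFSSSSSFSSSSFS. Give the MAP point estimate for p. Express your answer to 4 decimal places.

p̂_MAP = 0.7368

Prior: Beta(4, 3).
Data: 11 successes in 14 trials (from the sequence). The binomial likelihood contributes p^11(1−p)^3, so the posterior is Beta(4+11, 3+3) = Beta(15, 6).
For Beta(a, b) with a, b > 1 the mode is (a−1)/(a+b−2) = 14/19 ≈ 0.7368.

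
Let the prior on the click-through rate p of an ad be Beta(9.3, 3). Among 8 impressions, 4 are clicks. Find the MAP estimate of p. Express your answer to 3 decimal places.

p̂_MAP = 0.672

Prior: Beta(9.3, 3).
Data: 4 successes in 8 trials. The binomial likelihood contributes p^4(1−p)^4, so the posterior is Beta(9.3+4, 3+4) = Beta(13.3, 7).
For Beta(a, b) with a, b > 1 the mode is (a−1)/(a+b−2) = 12.3/18.3 ≈ 0.672.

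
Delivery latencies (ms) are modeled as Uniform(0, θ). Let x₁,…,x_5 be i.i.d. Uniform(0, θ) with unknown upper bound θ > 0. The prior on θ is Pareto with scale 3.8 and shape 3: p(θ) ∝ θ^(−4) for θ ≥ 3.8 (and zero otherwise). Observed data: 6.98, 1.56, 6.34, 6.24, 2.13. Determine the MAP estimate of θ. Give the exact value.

θ̂_MAP = 6.98

The Uniform(0, θ) likelihood is θ^(−n) for θ ≥ max(xᵢ), zero otherwise. Here max(xᵢ) = 6.98.
Posterior ∝ θ^(−4) · θ^(−5) = θ^(−9) on θ ≥ max(3.8, 6.98) = 6.98.
This density is strictly decreasing in θ, so the posterior mode lies at the lower boundary of the support.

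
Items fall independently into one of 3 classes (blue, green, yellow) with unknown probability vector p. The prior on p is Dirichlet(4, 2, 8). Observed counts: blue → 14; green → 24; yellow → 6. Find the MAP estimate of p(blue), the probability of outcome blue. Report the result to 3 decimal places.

MAP estimate of p(blue) = 0.309

The posterior is Dirichlet(αᵢ + nᵢ) = Dirichlet(18, 26, 14).
For a Dirichlet(a₁,…,a_K) with all aᵢ > 1, the mode has j-th component (aⱼ − 1)/(Σaᵢ − K).
Here Σaᵢ = 58 and K = 3, so p(blue) = (18 − 1)/(58 − 3) = 17/55 ≈ 0.309.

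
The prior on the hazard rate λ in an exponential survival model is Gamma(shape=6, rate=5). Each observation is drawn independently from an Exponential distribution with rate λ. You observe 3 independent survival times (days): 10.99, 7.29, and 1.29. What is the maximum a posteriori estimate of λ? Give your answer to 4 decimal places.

λ̂_MAP = 0.3256

The Exponential(rate=λ) likelihood is ∝ λ^n e^(−λΣtᵢ). Here n = 3 and Σtᵢ = 10.99 + 7.29 + 1.29 = 19.57.
Posterior ∝ λ^5e^(−5λ) · λ^3e^(−19.57λ) = λ^8e^(−24.57λ), i.e. Gamma(9, 24.57).
Mode = (a−1)/b = 8/24.57 ≈ 0.3256.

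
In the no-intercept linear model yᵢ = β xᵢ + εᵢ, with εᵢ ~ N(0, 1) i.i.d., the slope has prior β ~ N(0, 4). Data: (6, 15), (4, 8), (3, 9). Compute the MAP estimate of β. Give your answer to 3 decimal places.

log p(β | y) = −Σ(yᵢ − βxᵢ)²/(2·1) − β²/(2·4) + const.
Setting the derivative to zero: Σxᵢ(yᵢ − βxᵢ)/1 − β/4 = 0, so β = Σxᵢyᵢ / (Σxᵢ² + σ²/τ²).
Σxᵢyᵢ = 6·15 + 4·8 + 3·9 = 149; Σxᵢ² = 61; σ²/τ² = 0.25.
β̂_MAP = 149 / (61 + 0.25) = 149/61.25 ≈ 2.433.

β̂_MAP = 2.433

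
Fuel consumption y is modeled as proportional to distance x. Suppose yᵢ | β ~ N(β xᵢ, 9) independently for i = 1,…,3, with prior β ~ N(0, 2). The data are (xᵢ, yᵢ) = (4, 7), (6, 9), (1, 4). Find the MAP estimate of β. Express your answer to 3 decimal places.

log p(β | y) = −Σ(yᵢ − βxᵢ)²/(2·9) − β²/(2·2) + const.
Setting the derivative to zero: Σxᵢ(yᵢ − βxᵢ)/9 − β/2 = 0, so β = Σxᵢyᵢ / (Σxᵢ² + σ²/τ²).
Σxᵢyᵢ = 4·7 + 6·9 + 1·4 = 86; Σxᵢ² = 53; σ²/τ² = 4.5.
β̂_MAP = 86 / (53 + 4.5) = 86/57.5 ≈ 1.496.

β̂_MAP = 1.496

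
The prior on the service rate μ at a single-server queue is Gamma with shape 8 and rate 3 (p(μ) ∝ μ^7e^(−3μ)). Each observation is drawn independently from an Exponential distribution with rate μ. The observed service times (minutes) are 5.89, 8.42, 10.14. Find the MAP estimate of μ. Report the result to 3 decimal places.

μ̂_MAP = 0.364

The Exponential(rate=μ) likelihood is ∝ μ^n e^(−μΣtᵢ). Here n = 3 and Σtᵢ = 5.89 + 8.42 + 10.14 = 24.45.
Posterior ∝ μ^7e^(−3μ) · μ^3e^(−24.45μ) = μ^10e^(−27.45μ), i.e. Gamma(11, 27.45).
Mode = (a−1)/b = 10/27.45 ≈ 0.364.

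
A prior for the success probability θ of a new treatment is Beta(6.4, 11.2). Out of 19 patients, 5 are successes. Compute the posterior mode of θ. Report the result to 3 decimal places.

θ̂_MAP = 0.301

Prior: Beta(6.4, 11.2).
Data: 5 successes in 19 trials. The binomial likelihood contributes θ^5(1−θ)^14, so the posterior is Beta(6.4+5, 11.2+14) = Beta(11.4, 25.2).
For Beta(a, b) with a, b > 1 the mode is (a−1)/(a+b−2) = 10.4/34.6 ≈ 0.301.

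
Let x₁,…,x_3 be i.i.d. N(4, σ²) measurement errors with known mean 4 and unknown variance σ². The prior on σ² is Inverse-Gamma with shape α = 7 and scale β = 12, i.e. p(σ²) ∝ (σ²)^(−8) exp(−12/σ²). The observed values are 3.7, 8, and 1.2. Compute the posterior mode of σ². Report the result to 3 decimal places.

σ̂²_MAP = 2.523

Sum of squared deviations about the known mean: SS = (3.7−4)² + (8−4)² + (1.2−4)² = 23.93.
The Normal likelihood contributes (σ²)^(−n/2) exp(−SS/(2σ²)), so the posterior is Inverse-Gamma(α + n/2, β + SS/2) = Inverse-Gamma(8.5, 23.965).
The mode of Inverse-Gamma(a, b) is b/(a+1) = 23.965/9.5 ≈ 2.523.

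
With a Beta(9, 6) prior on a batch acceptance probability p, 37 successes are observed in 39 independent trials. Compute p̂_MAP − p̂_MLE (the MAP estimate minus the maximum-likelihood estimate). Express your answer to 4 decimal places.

Posterior is Beta(46, 8); MAP = (46−1)/(54−2) = 45/52 ≈ 0.86538.
MLE ignores the prior: p̂_MLE = k/n = 37/39 ≈ 0.94872.
Difference = 45/52 − 37/39 = -1/12 ≈ -0.0833.

MAP − MLE = -0.0833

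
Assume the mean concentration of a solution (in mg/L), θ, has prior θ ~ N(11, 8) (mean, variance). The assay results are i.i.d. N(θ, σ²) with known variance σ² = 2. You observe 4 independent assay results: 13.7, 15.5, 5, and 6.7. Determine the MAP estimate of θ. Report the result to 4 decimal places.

n = 4; x̄ = (13.7 + 15.5 + 5 + 6.7)/4 = 40.9/4 = 10.225.
For a Normal prior and Normal likelihood with known variance, the posterior is Normal; its mode equals its mean, the precision-weighted average.
Prior precision 1/σ₀² = 1/8 = 0.125; data precision n/σ² = 4/2 = 2.
θ̂ = (0.125·11 + 2·10.225) / (0.125 + 2) = 21.825/2.125 = 873/85 ≈ 10.2706.

θ̂_MAP = 10.2706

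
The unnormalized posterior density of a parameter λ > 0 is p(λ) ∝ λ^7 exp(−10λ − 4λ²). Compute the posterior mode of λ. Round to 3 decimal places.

ℓ'(λ) = 7/λ − 10 − 8λ. Setting this to zero and multiplying by λ: 8λ² + 10λ − 7 = 0.
λ = (−10 + √(10² + 4·8·7)) / (2·8) = (−10 + √324) / 16 = (−10 + 18)/16 = 1/2.
ℓ''(λ) = −7/λ² − 8 < 0, confirming a maximum.

λ̂_MAP = 0.500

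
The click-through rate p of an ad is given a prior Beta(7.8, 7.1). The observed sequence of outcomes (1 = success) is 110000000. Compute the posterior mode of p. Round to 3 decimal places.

p̂_MAP = 0.402

Prior: Beta(7.8, 7.1).
Data: 2 successes in 9 trials (from the sequence). The binomial likelihood contributes p^2(1−p)^7, so the posterior is Beta(7.8+2, 7.1+7) = Beta(9.8, 14.1).
For Beta(a, b) with a, b > 1 the mode is (a−1)/(a+b−2) = 8.8/21.9 ≈ 0.402.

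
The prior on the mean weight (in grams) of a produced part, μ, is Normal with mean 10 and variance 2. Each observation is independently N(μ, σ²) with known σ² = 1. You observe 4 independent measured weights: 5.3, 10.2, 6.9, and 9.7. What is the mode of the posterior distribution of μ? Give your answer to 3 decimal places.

n = 4; x̄ = (5.3 + 10.2 + 6.9 + 9.7)/4 = 32.1/4 = 8.025.
For a Normal prior and Normal likelihood with known variance, the posterior is Normal; its mode equals its mean, the precision-weighted average.
Prior precision 1/σ₀² = 1/2 = 0.5; data precision n/σ² = 4/1 = 4.
μ̂ = (0.5·10 + 4·8.025) / (0.5 + 4) = 37.1/4.5 = 371/45 ≈ 8.244.

μ̂_MAP = 8.244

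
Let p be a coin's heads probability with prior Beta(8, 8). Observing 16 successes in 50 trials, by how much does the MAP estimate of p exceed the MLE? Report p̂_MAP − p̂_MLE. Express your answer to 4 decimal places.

MAP − MLE = 0.0394

Posterior is Beta(24, 42); MAP = (24−1)/(66−2) = 23/64 ≈ 0.35938.
MLE ignores the prior: p̂_MLE = k/n = 16/50 ≈ 0.32000.
Difference = 23/64 − 16/50 = 63/1600 ≈ 0.0394.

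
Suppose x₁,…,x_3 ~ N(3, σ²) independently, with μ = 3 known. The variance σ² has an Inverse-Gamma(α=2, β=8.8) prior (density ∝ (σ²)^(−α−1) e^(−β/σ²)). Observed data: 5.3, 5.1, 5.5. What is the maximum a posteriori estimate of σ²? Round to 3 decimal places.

Sum of squared deviations about the known mean: SS = (5.3−3)² + (5.1−3)² + (5.5−3)² = 15.95.
The Normal likelihood contributes (σ²)^(−n/2) exp(−SS/(2σ²)), so the posterior is Inverse-Gamma(α + n/2, β + SS/2) = Inverse-Gamma(3.5, 16.775).
The mode of Inverse-Gamma(a, b) is b/(a+1) = 16.775/4.5 ≈ 3.728.

σ̂²_MAP = 3.728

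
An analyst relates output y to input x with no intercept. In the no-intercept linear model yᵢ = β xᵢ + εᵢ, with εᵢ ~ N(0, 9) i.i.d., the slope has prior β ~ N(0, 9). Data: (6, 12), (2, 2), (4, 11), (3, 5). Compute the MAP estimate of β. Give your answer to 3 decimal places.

β̂_MAP = 2.045

log p(β | y) = −Σ(yᵢ − βxᵢ)²/(2·9) − β²/(2·9) + const.
Setting the derivative to zero: Σxᵢ(yᵢ − βxᵢ)/9 − β/9 = 0, so β = Σxᵢyᵢ / (Σxᵢ² + σ²/τ²).
Σxᵢyᵢ = 6·12 + 2·2 + 4·11 + 3·5 = 135; Σxᵢ² = 65; σ²/τ² = 1.
β̂_MAP = 135 / (65 + 1) = 135/66 ≈ 2.045.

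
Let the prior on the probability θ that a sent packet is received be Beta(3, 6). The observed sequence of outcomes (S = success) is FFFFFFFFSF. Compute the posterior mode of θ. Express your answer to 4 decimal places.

Prior: Beta(3, 6).
Data: 1 success in 10 trials (from the sequence). The binomial likelihood contributes θ(1−θ)^9, so the posterior is Beta(3+1, 6+9) = Beta(4, 15).
For Beta(a, b) with a, b > 1 the mode is (a−1)/(a+b−2) = 3/17 ≈ 0.1765.

θ̂_MAP = 0.1765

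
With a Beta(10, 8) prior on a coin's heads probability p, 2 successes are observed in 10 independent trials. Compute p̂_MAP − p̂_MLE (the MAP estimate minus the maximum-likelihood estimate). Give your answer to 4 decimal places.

MAP − MLE = 0.2231

Posterior is Beta(12, 16); MAP = (12−1)/(28−2) = 11/26 ≈ 0.42308.
MLE ignores the prior: p̂_MLE = k/n = 2/10 ≈ 0.20000.
Difference = 11/26 − 2/10 = 29/130 ≈ 0.2231.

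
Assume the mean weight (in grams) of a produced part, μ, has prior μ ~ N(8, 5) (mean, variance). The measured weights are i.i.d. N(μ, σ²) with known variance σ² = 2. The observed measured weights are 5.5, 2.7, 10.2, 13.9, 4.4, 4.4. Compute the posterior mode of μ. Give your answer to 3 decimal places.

μ̂_MAP = 6.922

n = 6; x̄ = (5.5 + 2.7 + 10.2 + 13.9 + 4.4 + 4.4)/6 = 41.1/6 = 6.85.
For a Normal prior and Normal likelihood with known variance, the posterior is Normal; its mode equals its mean, the precision-weighted average.
Prior precision 1/σ₀² = 1/5 = 0.2; data precision n/σ² = 6/2 = 3.
μ̂ = (0.2·8 + 3·6.85) / (0.2 + 3) = 22.15/3.2 = 6.921875 ≈ 6.922.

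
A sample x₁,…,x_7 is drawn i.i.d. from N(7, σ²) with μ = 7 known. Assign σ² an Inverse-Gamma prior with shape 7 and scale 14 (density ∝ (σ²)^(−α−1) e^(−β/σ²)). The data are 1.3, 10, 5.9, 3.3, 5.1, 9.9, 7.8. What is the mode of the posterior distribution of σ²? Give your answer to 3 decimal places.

σ̂²_MAP = 4.220

Sum of squared deviations about the known mean: SS = (1.3−7)² + (10−7)² + (5.9−7)² + (3.3−7)² + (5.1−7)² + (9.9−7)² + (7.8−7)² = 69.05.
The Normal likelihood contributes (σ²)^(−n/2) exp(−SS/(2σ²)), so the posterior is Inverse-Gamma(α + n/2, β + SS/2) = Inverse-Gamma(10.5, 48.525).
The mode of Inverse-Gamma(a, b) is b/(a+1) = 48.525/11.5 ≈ 4.220.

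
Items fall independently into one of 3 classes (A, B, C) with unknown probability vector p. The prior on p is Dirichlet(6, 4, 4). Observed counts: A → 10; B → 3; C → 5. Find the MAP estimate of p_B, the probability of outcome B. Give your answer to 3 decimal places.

MAP estimate of p_B = 0.207

The posterior is Dirichlet(αᵢ + nᵢ) = Dirichlet(16, 7, 9).
For a Dirichlet(a₁,…,a_K) with all aᵢ > 1, the mode has j-th component (aⱼ − 1)/(Σaᵢ − K).
Here Σaᵢ = 32 and K = 3, so p_B = (7 − 1)/(32 − 3) = 6/29 ≈ 0.207.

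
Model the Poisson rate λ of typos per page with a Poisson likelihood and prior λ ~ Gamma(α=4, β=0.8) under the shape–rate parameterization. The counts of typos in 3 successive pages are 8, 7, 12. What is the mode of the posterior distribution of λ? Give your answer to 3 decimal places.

λ̂_MAP = 7.895

Σxᵢ = 8+7+12 = 27, with n = 3.
Posterior ∝ λ^3e^(−0.8λ) · λ^27e^(−3λ) = λ^30e^(−3.8λ), i.e. Gamma(shape=31, rate=3.8).
The mode of a Gamma(a, b) with a ≥ 1 (shape–rate) is (a−1)/b = 30/3.8 ≈ 7.895.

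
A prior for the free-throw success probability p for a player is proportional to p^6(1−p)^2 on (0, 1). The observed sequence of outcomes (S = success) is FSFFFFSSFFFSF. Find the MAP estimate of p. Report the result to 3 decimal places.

The prior density ∝ p^6(1−p)^2 is the kernel of Beta(7, 3).
Data: 4 successes in 13 trials (from the sequence). The binomial likelihood contributes p^4(1−p)^9, so the posterior is Beta(7+4, 3+9) = Beta(11, 12).
For Beta(a, b) with a, b > 1 the mode is (a−1)/(a+b−2) = 10/21 ≈ 0.476.

p̂_MAP = 0.476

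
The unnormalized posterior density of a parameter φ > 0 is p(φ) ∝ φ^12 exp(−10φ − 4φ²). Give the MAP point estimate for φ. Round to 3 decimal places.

ℓ'(φ) = 12/φ − 10 − 8φ. Setting this to zero and multiplying by φ: 8φ² + 10φ − 12 = 0.
φ = (−10 + √(10² + 4·8·12)) / (2·8) = (−10 + √484) / 16 = (−10 + 22)/16 = 3/4.
ℓ''(φ) = −12/φ² − 8 < 0, confirming a maximum.

φ̂_MAP = 0.750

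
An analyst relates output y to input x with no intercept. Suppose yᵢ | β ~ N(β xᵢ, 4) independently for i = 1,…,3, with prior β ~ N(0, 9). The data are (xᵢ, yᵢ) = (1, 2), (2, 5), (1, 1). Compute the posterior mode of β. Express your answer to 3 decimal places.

log p(β | y) = −Σ(yᵢ − βxᵢ)²/(2·4) − β²/(2·9) + const.
Setting the derivative to zero: Σxᵢ(yᵢ − βxᵢ)/4 − β/9 = 0, so β = Σxᵢyᵢ / (Σxᵢ² + σ²/τ²).
Σxᵢyᵢ = 1·2 + 2·5 + 1·1 = 13; Σxᵢ² = 6; σ²/τ² = 4/9.
β̂_MAP = 13 / (6 + 4/9) = 13/(58/9) = 117/58 ≈ 2.017.

β̂_MAP = 2.017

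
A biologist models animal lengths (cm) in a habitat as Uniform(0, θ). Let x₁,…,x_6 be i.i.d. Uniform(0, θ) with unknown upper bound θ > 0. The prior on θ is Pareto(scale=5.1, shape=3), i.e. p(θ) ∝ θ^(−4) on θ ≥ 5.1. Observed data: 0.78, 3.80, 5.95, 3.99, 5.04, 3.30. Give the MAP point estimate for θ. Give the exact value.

θ̂_MAP = 5.95

The Uniform(0, θ) likelihood is θ^(−n) for θ ≥ max(xᵢ), zero otherwise. Here max(xᵢ) = 5.95.
Posterior ∝ θ^(−4) · θ^(−6) = θ^(−10) on θ ≥ max(5.1, 5.95) = 5.95.
This density is strictly decreasing in θ, so the posterior mode lies at the lower boundary of the support.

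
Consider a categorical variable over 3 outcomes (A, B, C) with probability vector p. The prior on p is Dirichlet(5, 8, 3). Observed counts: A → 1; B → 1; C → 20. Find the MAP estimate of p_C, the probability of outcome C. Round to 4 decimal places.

MAP estimate of p_C = 0.6286

The posterior is Dirichlet(αᵢ + nᵢ) = Dirichlet(6, 9, 23).
For a Dirichlet(a₁,…,a_K) with all aᵢ > 1, the mode has j-th component (aⱼ − 1)/(Σaᵢ − K).
Here Σaᵢ = 38 and K = 3, so p_C = (23 − 1)/(38 − 3) = 22/35 ≈ 0.6286.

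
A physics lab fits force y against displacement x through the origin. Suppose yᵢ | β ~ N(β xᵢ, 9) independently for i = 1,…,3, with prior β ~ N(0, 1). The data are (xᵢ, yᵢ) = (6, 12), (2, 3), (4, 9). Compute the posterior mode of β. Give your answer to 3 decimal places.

β̂_MAP = 1.754

log p(β | y) = −Σ(yᵢ − βxᵢ)²/(2·9) − β²/(2·1) + const.
Setting the derivative to zero: Σxᵢ(yᵢ − βxᵢ)/9 − β/1 = 0, so β = Σxᵢyᵢ / (Σxᵢ² + σ²/τ²).
Σxᵢyᵢ = 6·12 + 2·3 + 4·9 = 114; Σxᵢ² = 56; σ²/τ² = 9.
β̂_MAP = 114 / (56 + 9) = 114/65 ≈ 1.754.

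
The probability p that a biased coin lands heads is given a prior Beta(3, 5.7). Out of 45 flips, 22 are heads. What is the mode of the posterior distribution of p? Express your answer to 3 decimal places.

Prior: Beta(3, 5.7).
Data: 22 successes in 45 trials. The binomial likelihood contributes p^22(1−p)^23, so the posterior is Beta(3+22, 5.7+23) = Beta(25, 28.7).
For Beta(a, b) with a, b > 1 the mode is (a−1)/(a+b−2) = 24/51.7 ≈ 0.464.

p̂_MAP = 0.464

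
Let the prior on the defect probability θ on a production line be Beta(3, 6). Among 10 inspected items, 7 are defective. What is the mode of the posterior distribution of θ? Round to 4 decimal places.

θ̂_MAP = 0.5294

Prior: Beta(3, 6).
Data: 7 successes in 10 trials. The binomial likelihood contributes θ^7(1−θ)^3, so the posterior is Beta(3+7, 6+3) = Beta(10, 9).
For Beta(a, b) with a, b > 1 the mode is (a−1)/(a+b−2) = 9/17 ≈ 0.5294.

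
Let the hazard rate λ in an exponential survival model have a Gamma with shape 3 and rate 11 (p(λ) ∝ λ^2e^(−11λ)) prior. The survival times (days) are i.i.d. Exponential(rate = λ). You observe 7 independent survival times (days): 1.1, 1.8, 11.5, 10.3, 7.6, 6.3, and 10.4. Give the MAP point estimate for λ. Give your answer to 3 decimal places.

λ̂_MAP = 0.150

The Exponential(rate=λ) likelihood is ∝ λ^n e^(−λΣtᵢ). Here n = 7 and Σtᵢ = 1.1 + 1.8 + 11.5 + 10.3 + 7.6 + 6.3 + 10.4 = 49.
Posterior ∝ λ^2e^(−11λ) · λ^7e^(−49λ) = λ^9e^(−60λ), i.e. Gamma(10, 60).
Mode = (a−1)/b = 9/60 ≈ 0.150.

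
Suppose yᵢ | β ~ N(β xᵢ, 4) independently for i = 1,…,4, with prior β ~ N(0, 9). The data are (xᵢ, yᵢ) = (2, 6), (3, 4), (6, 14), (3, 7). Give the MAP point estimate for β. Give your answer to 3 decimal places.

β̂_MAP = 2.207

log p(β | y) = −Σ(yᵢ − βxᵢ)²/(2·4) − β²/(2·9) + const.
Setting the derivative to zero: Σxᵢ(yᵢ − βxᵢ)/4 − β/9 = 0, so β = Σxᵢyᵢ / (Σxᵢ² + σ²/τ²).
Σxᵢyᵢ = 2·6 + 3·4 + 6·14 + 3·7 = 129; Σxᵢ² = 58; σ²/τ² = 4/9.
β̂_MAP = 129 / (58 + 4/9) = 129/(526/9) = 1161/526 ≈ 2.207.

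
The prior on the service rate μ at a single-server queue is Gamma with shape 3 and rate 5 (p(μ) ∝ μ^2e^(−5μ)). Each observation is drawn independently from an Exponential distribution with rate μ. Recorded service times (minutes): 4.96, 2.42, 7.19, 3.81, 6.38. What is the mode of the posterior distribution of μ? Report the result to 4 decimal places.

The Exponential(rate=μ) likelihood is ∝ μ^n e^(−μΣtᵢ). Here n = 5 and Σtᵢ = 4.96 + 2.42 + 7.19 + 3.81 + 6.38 = 24.76.
Posterior ∝ μ^2e^(−5μ) · μ^5e^(−24.76μ) = μ^7e^(−29.76μ), i.e. Gamma(8, 29.76).
Mode = (a−1)/b = 7/29.76 ≈ 0.2352.

μ̂_MAP = 0.2352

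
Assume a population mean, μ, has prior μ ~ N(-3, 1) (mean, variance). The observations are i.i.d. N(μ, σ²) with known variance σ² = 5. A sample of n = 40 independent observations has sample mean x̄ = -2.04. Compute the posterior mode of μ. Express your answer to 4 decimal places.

n = 40, x̄ = -2.04.
For a Normal prior and Normal likelihood with known variance, the posterior is Normal; its mode equals its mean, the precision-weighted average.
Prior precision 1/σ₀² = 1/1 = 1; data precision n/σ² = 40/5 = 8.
μ̂ = (1·(-3) + 8·(-2.04)) / (1 + 8) = (-19.32)/9 = -161/75 ≈ -2.1467.

μ̂_MAP = -2.1467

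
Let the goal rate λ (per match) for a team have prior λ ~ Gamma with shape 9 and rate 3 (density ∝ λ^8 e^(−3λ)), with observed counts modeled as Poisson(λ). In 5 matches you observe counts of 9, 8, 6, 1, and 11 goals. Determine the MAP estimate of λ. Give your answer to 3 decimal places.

λ̂_MAP = 5.375

Σxᵢ = 9+8+6+1+11 = 35, with n = 5.
Posterior ∝ λ^8e^(−3λ) · λ^35e^(−5λ) = λ^43e^(−8λ), i.e. Gamma(shape=44, rate=8).
The mode of a Gamma(a, b) with a ≥ 1 (shape–rate) is (a−1)/b = 43/8 ≈ 5.375.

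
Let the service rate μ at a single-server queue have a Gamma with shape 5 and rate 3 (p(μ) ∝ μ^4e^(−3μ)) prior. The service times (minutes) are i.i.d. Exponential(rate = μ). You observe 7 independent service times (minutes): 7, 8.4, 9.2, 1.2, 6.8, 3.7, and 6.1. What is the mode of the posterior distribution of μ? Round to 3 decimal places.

The Exponential(rate=μ) likelihood is ∝ μ^n e^(−μΣtᵢ). Here n = 7 and Σtᵢ = 7 + 8.4 + 9.2 + 1.2 + 6.8 + 3.7 + 6.1 = 42.4.
Posterior ∝ μ^4e^(−3μ) · μ^7e^(−42.4μ) = μ^11e^(−45.4μ), i.e. Gamma(12, 45.4).
Mode = (a−1)/b = 11/45.4 ≈ 0.242.

μ̂_MAP = 0.242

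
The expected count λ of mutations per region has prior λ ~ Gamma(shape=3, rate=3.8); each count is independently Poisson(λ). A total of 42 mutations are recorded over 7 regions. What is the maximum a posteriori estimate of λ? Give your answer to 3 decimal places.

Σxᵢ = 42, n = 7.
Posterior ∝ λ^2e^(−3.8λ) · λ^42e^(−7λ) = λ^44e^(−10.8λ), i.e. Gamma(shape=45, rate=10.8).
The mode of a Gamma(a, b) with a ≥ 1 (shape–rate) is (a−1)/b = 44/10.8 ≈ 4.074.

λ̂_MAP = 4.074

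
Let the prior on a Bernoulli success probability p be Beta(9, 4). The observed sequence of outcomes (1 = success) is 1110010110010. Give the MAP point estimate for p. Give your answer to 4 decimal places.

p̂_MAP = 0.6250

Prior: Beta(9, 4).
Data: 7 successes in 13 trials (from the sequence). The binomial likelihood contributes p^7(1−p)^6, so the posterior is Beta(9+7, 4+6) = Beta(16, 10).
For Beta(a, b) with a, b > 1 the mode is (a−1)/(a+b−2) = 15/24 ≈ 0.6250.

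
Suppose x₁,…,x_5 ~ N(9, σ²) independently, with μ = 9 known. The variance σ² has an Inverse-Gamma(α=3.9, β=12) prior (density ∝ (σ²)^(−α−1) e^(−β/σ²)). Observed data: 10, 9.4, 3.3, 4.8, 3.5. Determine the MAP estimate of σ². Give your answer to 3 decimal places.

Sum of squared deviations about the known mean: SS = (10−9)² + (9.4−9)² + (3.3−9)² + (4.8−9)² + (3.5−9)² = 81.54.
The Normal likelihood contributes (σ²)^(−n/2) exp(−SS/(2σ²)), so the posterior is Inverse-Gamma(α + n/2, β + SS/2) = Inverse-Gamma(6.4, 52.77).
The mode of Inverse-Gamma(a, b) is b/(a+1) = 52.77/7.4 ≈ 7.131.

σ̂²_MAP = 7.131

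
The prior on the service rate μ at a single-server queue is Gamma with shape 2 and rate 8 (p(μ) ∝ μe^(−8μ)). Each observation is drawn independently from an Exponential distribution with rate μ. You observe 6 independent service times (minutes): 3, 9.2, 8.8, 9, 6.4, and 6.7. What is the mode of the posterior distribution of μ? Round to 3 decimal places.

The Exponential(rate=μ) likelihood is ∝ μ^n e^(−μΣtᵢ). Here n = 6 and Σtᵢ = 3 + 9.2 + 8.8 + 9 + 6.4 + 6.7 = 43.1.
Posterior ∝ μe^(−8μ) · μ^6e^(−43.1μ) = μ^7e^(−51.1μ), i.e. Gamma(8, 51.1).
Mode = (a−1)/b = 7/51.1 ≈ 0.137.

μ̂_MAP = 0.137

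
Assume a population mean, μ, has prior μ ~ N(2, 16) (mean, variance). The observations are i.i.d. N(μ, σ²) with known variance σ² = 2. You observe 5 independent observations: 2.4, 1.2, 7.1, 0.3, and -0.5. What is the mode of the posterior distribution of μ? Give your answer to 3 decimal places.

μ̂_MAP = 2.098

n = 5; x̄ = (2.4 + 1.2 + 7.1 + 0.3 + (-0.5))/5 = 10.5/5 = 2.1.
For a Normal prior and Normal likelihood with known variance, the posterior is Normal; its mode equals its mean, the precision-weighted average.
Prior precision 1/σ₀² = 1/16 = 0.0625; data precision n/σ² = 5/2 = 2.5.
μ̂ = (0.0625·2 + 2.5·2.1) / (0.0625 + 2.5) = 5.375/2.5625 = 86/41 ≈ 2.098.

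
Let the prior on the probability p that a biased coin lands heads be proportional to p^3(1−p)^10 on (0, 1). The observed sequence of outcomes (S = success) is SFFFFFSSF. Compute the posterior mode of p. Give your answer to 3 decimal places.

The prior density ∝ p^3(1−p)^10 is the kernel of Beta(4, 11).
Data: 3 successes in 9 trials (from the sequence). The binomial likelihood contributes p^3(1−p)^6, so the posterior is Beta(4+3, 11+6) = Beta(7, 17).
For Beta(a, b) with a, b > 1 the mode is (a−1)/(a+b−2) = 6/22 ≈ 0.273.

p̂_MAP = 0.273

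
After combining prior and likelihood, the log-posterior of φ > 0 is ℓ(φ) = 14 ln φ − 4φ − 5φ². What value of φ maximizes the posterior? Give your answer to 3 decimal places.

ℓ'(φ) = 14/φ − 4 − 10φ. Setting this to zero and multiplying by φ: 10φ² + 4φ − 14 = 0.
φ = (−4 + √(4² + 4·10·14)) / (2·10) = (−4 + √576) / 20 = (−4 + 24)/20 = 1.
ℓ''(φ) = −14/φ² − 10 < 0, confirming a maximum.

φ̂_MAP = 1.000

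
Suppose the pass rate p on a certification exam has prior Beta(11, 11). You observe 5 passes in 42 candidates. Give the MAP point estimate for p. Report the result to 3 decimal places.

Prior: Beta(11, 11).
Data: 5 successes in 42 trials. The binomial likelihood contributes p^5(1−p)^37, so the posterior is Beta(11+5, 11+37) = Beta(16, 48).
For Beta(a, b) with a, b > 1 the mode is (a−1)/(a+b−2) = 15/62 ≈ 0.242.

p̂_MAP = 0.242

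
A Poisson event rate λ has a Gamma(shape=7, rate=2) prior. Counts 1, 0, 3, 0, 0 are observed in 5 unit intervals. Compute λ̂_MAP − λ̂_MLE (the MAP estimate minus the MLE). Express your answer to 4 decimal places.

MAP − MLE = 0.6286

Σxᵢ = 4. Posterior is Gamma(11, 7); MAP = (11−1)/7 = 10/7 ≈ 1.42857.
MLE = x̄ = 4/5 ≈ 0.80000.
Difference = 10/7 − 4/5 = 22/35 ≈ 0.6286.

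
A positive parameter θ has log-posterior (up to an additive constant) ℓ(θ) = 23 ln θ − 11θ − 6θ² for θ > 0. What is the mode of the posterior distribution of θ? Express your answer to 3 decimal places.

ℓ'(θ) = 23/θ − 11 − 12θ. Setting this to zero and multiplying by θ: 12θ² + 11θ − 23 = 0.
θ = (−11 + √(11² + 4·12·23)) / (2·12) = (−11 + √1225) / 24 = (−11 + 35)/24 = 1.
ℓ''(θ) = −23/θ² − 12 < 0, confirming a maximum.

θ̂_MAP = 1.000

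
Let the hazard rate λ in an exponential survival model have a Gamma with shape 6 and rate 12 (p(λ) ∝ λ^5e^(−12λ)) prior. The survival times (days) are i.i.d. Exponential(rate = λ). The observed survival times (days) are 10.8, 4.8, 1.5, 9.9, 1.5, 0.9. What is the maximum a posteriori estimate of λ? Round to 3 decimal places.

The Exponential(rate=λ) likelihood is ∝ λ^n e^(−λΣtᵢ). Here n = 6 and Σtᵢ = 10.8 + 4.8 + 1.5 + 9.9 + 1.5 + 0.9 = 29.4.
Posterior ∝ λ^5e^(−12λ) · λ^6e^(−29.4λ) = λ^11e^(−41.4λ), i.e. Gamma(12, 41.4).
Mode = (a−1)/b = 11/41.4 ≈ 0.266.

λ̂_MAP = 0.266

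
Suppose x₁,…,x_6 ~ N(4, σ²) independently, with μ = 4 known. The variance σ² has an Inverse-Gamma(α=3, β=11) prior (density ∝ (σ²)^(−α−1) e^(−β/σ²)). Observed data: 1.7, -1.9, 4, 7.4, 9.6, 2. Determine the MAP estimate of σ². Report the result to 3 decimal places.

Sum of squared deviations about the known mean: SS = (1.7−4)² + (-1.9−4)² + (4−4)² + (7.4−4)² + (9.6−4)² + (2−4)² = 87.02.
The Normal likelihood contributes (σ²)^(−n/2) exp(−SS/(2σ²)), so the posterior is Inverse-Gamma(α + n/2, β + SS/2) = Inverse-Gamma(6, 54.51).
The mode of Inverse-Gamma(a, b) is b/(a+1) = 54.51/7 ≈ 7.787.

σ̂²_MAP = 7.787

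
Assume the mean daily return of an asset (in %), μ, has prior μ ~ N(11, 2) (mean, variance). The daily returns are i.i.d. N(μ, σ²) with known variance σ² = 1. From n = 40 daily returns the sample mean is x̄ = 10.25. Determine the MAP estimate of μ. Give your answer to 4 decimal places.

μ̂_MAP = 10.2593

n = 40, x̄ = 10.25.
For a Normal prior and Normal likelihood with known variance, the posterior is Normal; its mode equals its mean, the precision-weighted average.
Prior precision 1/σ₀² = 1/2 = 0.5; data precision n/σ² = 40/1 = 40.
μ̂ = (0.5·11 + 40·10.25) / (0.5 + 40) = 415.5/40.5 = 277/27 ≈ 10.2593.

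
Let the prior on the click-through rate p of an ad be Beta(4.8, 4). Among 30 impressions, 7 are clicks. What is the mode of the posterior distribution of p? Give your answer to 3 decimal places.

p̂_MAP = 0.293

Prior: Beta(4.8, 4).
Data: 7 successes in 30 trials. The binomial likelihood contributes p^7(1−p)^23, so the posterior is Beta(4.8+7, 4+23) = Beta(11.8, 27).
For Beta(a, b) with a, b > 1 the mode is (a−1)/(a+b−2) = 10.8/36.8 ≈ 0.293.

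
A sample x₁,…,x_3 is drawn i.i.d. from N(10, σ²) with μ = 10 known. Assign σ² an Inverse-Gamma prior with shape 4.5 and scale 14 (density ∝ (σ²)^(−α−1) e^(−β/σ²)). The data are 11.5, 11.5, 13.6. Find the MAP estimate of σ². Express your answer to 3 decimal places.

Sum of squared deviations about the known mean: SS = (11.5−10)² + (11.5−10)² + (13.6−10)² = 17.46.
The Normal likelihood contributes (σ²)^(−n/2) exp(−SS/(2σ²)), so the posterior is Inverse-Gamma(α + n/2, β + SS/2) = Inverse-Gamma(6, 22.73).
The mode of Inverse-Gamma(a, b) is b/(a+1) = 22.73/7 ≈ 3.247.

σ̂²_MAP = 3.247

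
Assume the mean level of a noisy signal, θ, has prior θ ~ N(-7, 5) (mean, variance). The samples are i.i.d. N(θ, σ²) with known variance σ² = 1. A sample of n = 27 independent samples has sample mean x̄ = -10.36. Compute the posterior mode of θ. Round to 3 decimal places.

θ̂_MAP = -10.335

n = 27, x̄ = -10.36.
For a Normal prior and Normal likelihood with known variance, the posterior is Normal; its mode equals its mean, the precision-weighted average.
Prior precision 1/σ₀² = 1/5 = 0.2; data precision n/σ² = 27/1 = 27.
θ̂ = (0.2·(-7) + 27·(-10.36)) / (0.2 + 27) = (-281.12)/27.2 = -1757/170 ≈ -10.335.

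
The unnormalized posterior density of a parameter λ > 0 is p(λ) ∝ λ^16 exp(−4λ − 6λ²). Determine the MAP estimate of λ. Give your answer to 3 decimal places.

ℓ'(λ) = 16/λ − 4 − 12λ. Setting this to zero and multiplying by λ: 12λ² + 4λ − 16 = 0.
λ = (−4 + √(4² + 4·12·16)) / (2·12) = (−4 + √784) / 24 = (−4 + 28)/24 = 1.
ℓ''(λ) = −16/λ² − 12 < 0, confirming a maximum.

λ̂_MAP = 1.000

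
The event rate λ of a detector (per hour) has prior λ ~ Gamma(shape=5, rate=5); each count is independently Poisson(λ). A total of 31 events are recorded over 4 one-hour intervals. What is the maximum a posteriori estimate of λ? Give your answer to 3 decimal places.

Σxᵢ = 31, n = 4.
Posterior ∝ λ^4e^(−5λ) · λ^31e^(−4λ) = λ^35e^(−9λ), i.e. Gamma(shape=36, rate=9).
The mode of a Gamma(a, b) with a ≥ 1 (shape–rate) is (a−1)/b = 35/9 ≈ 3.889.

λ̂_MAP = 3.889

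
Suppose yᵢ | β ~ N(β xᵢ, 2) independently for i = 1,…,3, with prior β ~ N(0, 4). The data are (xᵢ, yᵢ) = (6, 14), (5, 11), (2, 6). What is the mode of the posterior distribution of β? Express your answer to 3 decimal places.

log p(β | y) = −Σ(yᵢ − βxᵢ)²/(2·2) − β²/(2·4) + const.
Setting the derivative to zero: Σxᵢ(yᵢ − βxᵢ)/2 − β/4 = 0, so β = Σxᵢyᵢ / (Σxᵢ² + σ²/τ²).
Σxᵢyᵢ = 6·14 + 5·11 + 2·6 = 151; Σxᵢ² = 65; σ²/τ² = 0.5.
β̂_MAP = 151 / (65 + 0.5) = 151/65.5 ≈ 2.305.

β̂_MAP = 2.305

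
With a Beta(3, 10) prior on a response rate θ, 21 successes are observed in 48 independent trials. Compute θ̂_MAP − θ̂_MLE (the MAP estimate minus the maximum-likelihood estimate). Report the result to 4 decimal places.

Posterior is Beta(24, 37); MAP = (24−1)/(61−2) = 23/59 ≈ 0.38983.
MLE ignores the prior: θ̂_MLE = k/n = 21/48 ≈ 0.43750.
Difference = 23/59 − 21/48 = -45/944 ≈ -0.0477.

MAP − MLE = -0.0477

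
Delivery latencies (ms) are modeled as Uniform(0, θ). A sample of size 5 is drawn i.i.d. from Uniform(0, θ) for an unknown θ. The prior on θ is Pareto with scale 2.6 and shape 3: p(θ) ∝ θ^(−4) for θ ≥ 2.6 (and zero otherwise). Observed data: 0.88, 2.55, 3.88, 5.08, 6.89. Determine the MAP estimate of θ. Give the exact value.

θ̂_MAP = 6.89

The Uniform(0, θ) likelihood is θ^(−n) for θ ≥ max(xᵢ), zero otherwise. Here max(xᵢ) = 6.89.
Posterior ∝ θ^(−4) · θ^(−5) = θ^(−9) on θ ≥ max(2.6, 6.89) = 6.89.
This density is strictly decreasing in θ, so the posterior mode lies at the lower boundary of the support.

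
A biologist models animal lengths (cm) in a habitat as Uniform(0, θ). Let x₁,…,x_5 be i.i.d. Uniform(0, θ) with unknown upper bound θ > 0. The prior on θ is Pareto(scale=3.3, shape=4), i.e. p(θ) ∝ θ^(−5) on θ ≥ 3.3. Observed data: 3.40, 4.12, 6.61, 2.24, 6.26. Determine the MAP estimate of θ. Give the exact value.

θ̂_MAP = 6.61

The Uniform(0, θ) likelihood is θ^(−n) for θ ≥ max(xᵢ), zero otherwise. Here max(xᵢ) = 6.61.
Posterior ∝ θ^(−5) · θ^(−5) = θ^(−10) on θ ≥ max(3.3, 6.61) = 6.61.
This density is strictly decreasing in θ, so the posterior mode lies at the lower boundary of the support.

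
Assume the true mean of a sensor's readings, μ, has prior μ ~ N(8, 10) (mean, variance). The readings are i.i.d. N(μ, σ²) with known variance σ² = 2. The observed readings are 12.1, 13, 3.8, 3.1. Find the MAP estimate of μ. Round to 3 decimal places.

μ̂_MAP = 8.000

n = 4; x̄ = (12.1 + 13 + 3.8 + 3.1)/4 = 32/4 = 8.
For a Normal prior and Normal likelihood with known variance, the posterior is Normal; its mode equals its mean, the precision-weighted average.
Prior precision 1/σ₀² = 1/10 = 0.1; data precision n/σ² = 4/2 = 2.
μ̂ = (0.1·8 + 2·8) / (0.1 + 2) = 16.8/2.1 = 8.000.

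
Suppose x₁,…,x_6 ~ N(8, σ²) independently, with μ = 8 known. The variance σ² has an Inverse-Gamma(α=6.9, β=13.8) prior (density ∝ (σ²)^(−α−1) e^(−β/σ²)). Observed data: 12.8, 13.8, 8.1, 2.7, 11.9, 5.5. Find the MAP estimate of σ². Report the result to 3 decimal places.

Sum of squared deviations about the known mean: SS = (12.8−8)² + (13.8−8)² + (8.1−8)² + (2.7−8)² + (11.9−8)² + (5.5−8)² = 106.24.
The Normal likelihood contributes (σ²)^(−n/2) exp(−SS/(2σ²)), so the posterior is Inverse-Gamma(α + n/2, β + SS/2) = Inverse-Gamma(9.9, 66.92).
The mode of Inverse-Gamma(a, b) is b/(a+1) = 66.92/10.9 ≈ 6.139.

σ̂²_MAP = 6.139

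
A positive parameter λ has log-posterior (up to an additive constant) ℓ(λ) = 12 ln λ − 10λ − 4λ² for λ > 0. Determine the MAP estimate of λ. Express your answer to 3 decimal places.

ℓ'(λ) = 12/λ − 10 − 8λ. Setting this to zero and multiplying by λ: 8λ² + 10λ − 12 = 0.
λ = (−10 + √(10² + 4·8·12)) / (2·8) = (−10 + √484) / 16 = (−10 + 22)/16 = 3/4.
ℓ''(λ) = −12/λ² − 8 < 0, confirming a maximum.

λ̂_MAP = 0.750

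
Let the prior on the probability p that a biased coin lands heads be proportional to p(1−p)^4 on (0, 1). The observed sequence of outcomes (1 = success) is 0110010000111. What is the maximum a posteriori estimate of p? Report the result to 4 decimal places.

p̂_MAP = 0.3889

The prior density ∝ p(1−p)^4 is the kernel of Beta(2, 5).
Data: 6 successes in 13 trials (from the sequence). The binomial likelihood contributes p^6(1−p)^7, so the posterior is Beta(2+6, 5+7) = Beta(8, 12).
For Beta(a, b) with a, b > 1 the mode is (a−1)/(a+b−2) = 7/18 ≈ 0.3889.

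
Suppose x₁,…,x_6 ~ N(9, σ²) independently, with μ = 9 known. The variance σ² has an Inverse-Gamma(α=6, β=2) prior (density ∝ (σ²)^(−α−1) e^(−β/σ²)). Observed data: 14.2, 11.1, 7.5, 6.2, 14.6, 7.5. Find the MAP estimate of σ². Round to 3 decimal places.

Sum of squared deviations about the known mean: SS = (14.2−9)² + (11.1−9)² + (7.5−9)² + (6.2−9)² + (14.6−9)² + (7.5−9)² = 75.15.
The Normal likelihood contributes (σ²)^(−n/2) exp(−SS/(2σ²)), so the posterior is Inverse-Gamma(α + n/2, β + SS/2) = Inverse-Gamma(9, 39.575).
The mode of Inverse-Gamma(a, b) is b/(a+1) = 39.575/10 ≈ 3.958.

σ̂²_MAP = 3.958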